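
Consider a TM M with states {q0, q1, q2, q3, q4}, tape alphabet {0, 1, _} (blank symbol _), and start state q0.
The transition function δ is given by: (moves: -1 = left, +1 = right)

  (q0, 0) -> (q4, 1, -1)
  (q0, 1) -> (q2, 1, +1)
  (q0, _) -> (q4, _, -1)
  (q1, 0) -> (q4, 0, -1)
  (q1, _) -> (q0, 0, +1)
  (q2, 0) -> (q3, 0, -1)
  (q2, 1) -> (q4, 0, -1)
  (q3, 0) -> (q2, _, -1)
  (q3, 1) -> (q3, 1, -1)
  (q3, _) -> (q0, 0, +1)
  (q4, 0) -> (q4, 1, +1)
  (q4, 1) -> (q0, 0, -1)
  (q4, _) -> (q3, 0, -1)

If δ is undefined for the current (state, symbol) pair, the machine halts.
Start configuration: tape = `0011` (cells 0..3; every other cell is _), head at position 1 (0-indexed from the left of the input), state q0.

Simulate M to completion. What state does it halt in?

q2

q0 | __0[0]11   read 0 → write 1, move -1, go to q4
q4 | __[0]111   read 0 → write 1, move +1, go to q4
q4 | __1[1]11   read 1 → write 0, move -1, go to q0
q0 | __[1]011   read 1 → write 1, move +1, go to q2
q2 | __1[0]11   read 0 → write 0, move -1, go to q3
q3 | __[1]011   read 1 → write 1, move -1, go to q3
q3 | _[_]1011   read _ → write 0, move +1, go to q0
q0 | _0[1]011   read 1 → write 1, move +1, go to q2
q2 | _01[0]11   read 0 → write 0, move -1, go to q3
q3 | _0[1]011   read 1 → write 1, move -1, go to q3
q3 | _[0]1011   read 0 → write _, move -1, go to q2
q2 | [_]_1011
No transition is defined for (q2, _); M halts in state q2.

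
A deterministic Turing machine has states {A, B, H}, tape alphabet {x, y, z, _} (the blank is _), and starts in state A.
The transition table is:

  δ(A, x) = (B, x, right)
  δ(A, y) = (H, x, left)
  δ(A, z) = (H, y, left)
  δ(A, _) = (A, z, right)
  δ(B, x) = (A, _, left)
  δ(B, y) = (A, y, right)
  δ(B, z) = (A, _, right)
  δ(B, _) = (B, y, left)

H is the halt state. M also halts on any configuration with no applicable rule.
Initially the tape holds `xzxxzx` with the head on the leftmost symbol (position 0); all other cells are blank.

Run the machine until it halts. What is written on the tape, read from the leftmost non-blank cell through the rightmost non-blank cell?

state=A head=0 tape=[x]zxxzx   (A,x)→(B,x,right)
state=B head=1 tape=x[z]xxzx   (B,z)→(A,_,right)
state=A head=2 tape=x_[x]xzx   (A,x)→(B,x,right)
state=B head=3 tape=x_x[x]zx   (B,x)→(A,_,left)
state=A head=2 tape=x_[x]_zx   (A,x)→(B,x,right)
state=B head=3 tape=x_x[_]zx   (B,_)→(B,y,left)
state=B head=2 tape=x_[x]yzx   (B,x)→(A,_,left)
state=A head=1 tape=x[_]_yzx   (A,_)→(A,z,right)
state=A head=2 tape=xz[_]yzx   (A,_)→(A,z,right)
state=A head=3 tape=xzz[y]zx   (A,y)→(H,x,left)
state=H head=2 tape=xz[z]xzx
The non-blank tape span at halt is xzzxzx.

xzzxzx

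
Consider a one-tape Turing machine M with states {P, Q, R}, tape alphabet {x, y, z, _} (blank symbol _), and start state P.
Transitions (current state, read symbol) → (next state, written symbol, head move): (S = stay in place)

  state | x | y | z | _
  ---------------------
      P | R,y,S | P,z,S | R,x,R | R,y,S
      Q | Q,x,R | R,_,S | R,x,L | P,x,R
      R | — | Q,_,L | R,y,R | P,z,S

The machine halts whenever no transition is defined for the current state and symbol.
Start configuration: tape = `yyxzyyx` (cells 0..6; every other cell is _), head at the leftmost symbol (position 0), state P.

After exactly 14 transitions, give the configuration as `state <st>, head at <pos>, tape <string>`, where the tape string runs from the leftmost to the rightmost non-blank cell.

P | [y]yxzyyx   read y → write z, move S, go to P
P | [z]yxzyyx   read z → write x, move R, go to R
R | x[y]xzyyx   read y → write _, move L, go to Q
Q | [x]_xzyyx   read x → write x, move R, go to Q
Q | x[_]xzyyx   read _ → write x, move R, go to P
P | xx[x]zyyx   read x → write y, move S, go to R
R | xx[y]zyyx   read y → write _, move L, go to Q
Q | x[x]_zyyx   read x → write x, move R, go to Q
Q | xx[_]zyyx   read _ → write x, move R, go to P
P | xxx[z]yyx   read z → write x, move R, go to R
R | xxxx[y]yx   read y → write _, move L, go to Q
Q | xxx[x]_yx   read x → write x, move R, go to Q
Q | xxxx[_]yx   read _ → write x, move R, go to P
P | xxxxx[y]x   read y → write z, move S, go to P
P | xxxxx[z]x
After 14 steps: state P, head at 5, tape xxxxxzx.

state P, head at 5, tape xxxxxzx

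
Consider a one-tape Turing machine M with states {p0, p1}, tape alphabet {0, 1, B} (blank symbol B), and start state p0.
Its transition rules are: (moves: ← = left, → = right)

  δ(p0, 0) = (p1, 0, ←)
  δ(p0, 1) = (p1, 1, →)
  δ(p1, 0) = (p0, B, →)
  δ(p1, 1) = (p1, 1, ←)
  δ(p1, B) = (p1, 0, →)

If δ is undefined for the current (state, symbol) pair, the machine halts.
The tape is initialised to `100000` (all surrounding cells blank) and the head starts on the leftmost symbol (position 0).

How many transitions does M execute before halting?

14

state=p0 head=0 tape=[1]00000B   (p0,1)→(p1,1,→)
state=p1 head=1 tape=1[0]0000B   (p1,0)→(p0,B,→)
state=p0 head=2 tape=1B[0]000B   (p0,0)→(p1,0,←)
state=p1 head=1 tape=1[B]0000B   (p1,B)→(p1,0,→)
state=p1 head=2 tape=10[0]000B   (p1,0)→(p0,B,→)
state=p0 head=3 tape=10B[0]00B   (p0,0)→(p1,0,←)
state=p1 head=2 tape=10[B]000B   (p1,B)→(p1,0,→)
state=p1 head=3 tape=100[0]00B   (p1,0)→(p0,B,→)
state=p0 head=4 tape=100B[0]0B   (p0,0)→(p1,0,←)
state=p1 head=3 tape=100[B]00B   (p1,B)→(p1,0,→)
state=p1 head=4 tape=1000[0]0B   (p1,0)→(p0,B,→)
state=p0 head=5 tape=1000B[0]B   (p0,0)→(p1,0,←)
state=p1 head=4 tape=1000[B]0B   (p1,B)→(p1,0,→)
state=p1 head=5 tape=10000[0]B   (p1,0)→(p0,B,→)
state=p0 head=6 tape=10000B[B]
M halts after 14 transitions.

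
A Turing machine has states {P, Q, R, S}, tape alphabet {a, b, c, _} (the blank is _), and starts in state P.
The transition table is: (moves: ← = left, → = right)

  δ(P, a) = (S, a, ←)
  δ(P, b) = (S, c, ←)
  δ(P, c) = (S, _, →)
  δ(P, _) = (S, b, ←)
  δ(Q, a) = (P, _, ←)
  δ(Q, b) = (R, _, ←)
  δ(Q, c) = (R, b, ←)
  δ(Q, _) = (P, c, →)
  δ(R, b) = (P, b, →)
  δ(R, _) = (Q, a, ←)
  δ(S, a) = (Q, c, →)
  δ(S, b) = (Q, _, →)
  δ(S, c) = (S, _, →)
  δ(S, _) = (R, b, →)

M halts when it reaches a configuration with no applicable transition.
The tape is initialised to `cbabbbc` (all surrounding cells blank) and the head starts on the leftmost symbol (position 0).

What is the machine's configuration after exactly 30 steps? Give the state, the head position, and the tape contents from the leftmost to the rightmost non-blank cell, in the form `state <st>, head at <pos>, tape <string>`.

P | __[c]babbbc   read c → write _, move →, go to S
S | ___[b]abbbc   read b → write _, move →, go to Q
Q | ____[a]bbbc   read a → write _, move ←, go to P
P | ___[_]_bbbc   read _ → write b, move ←, go to S
S | __[_]b_bbbc   read _ → write b, move →, go to R
R | __b[b]_bbbc   read b → write b, move →, go to P
P | __bb[_]bbbc   read _ → write b, move ←, go to S
S | __b[b]bbbbc   read b → write _, move →, go to Q
Q | __b_[b]bbbc   read b → write _, move ←, go to R
R | __b[_]_bbbc   read _ → write a, move ←, go to Q
Q | __[b]a_bbbc   read b → write _, move ←, go to R
R | _[_]_a_bbbc   read _ → write a, move ←, go to Q
Q | [_]a_a_bbbc   read _ → write c, move →, go to P
P | c[a]_a_bbbc   read a → write a, move ←, go to S
S | [c]a_a_bbbc   read c → write _, move →, go to S
S | _[a]_a_bbbc   read a → write c, move →, go to Q
Q | _c[_]a_bbbc   read _ → write c, move →, go to P
P | _cc[a]_bbbc   read a → write a, move ←, go to S
S | _c[c]a_bbbc   read c → write _, move →, go to S
S | _c_[a]_bbbc   read a → write c, move →, go to Q
Q | _c_c[_]bbbc   read _ → write c, move →, go to P
P | _c_cc[b]bbc   read b → write c, move ←, go to S
S | _c_c[c]cbbc   read c → write _, move →, go to S
S | _c_c_[c]bbc   read c → write _, move →, go to S
S | _c_c__[b]bc   read b → write _, move →, go to Q
Q | _c_c___[b]c   read b → write _, move ←, go to R
R | _c_c__[_]_c   read _ → write a, move ←, go to Q
Q | _c_c_[_]a_c   read _ → write c, move →, go to P
P | _c_c_c[a]_c   read a → write a, move ←, go to S
S | _c_c_[c]a_c   read c → write _, move →, go to S
S | _c_c__[a]_c
After 30 steps: state S, head at 4, tape c_c__a_c.

state S, head at 4, tape c_c__a_c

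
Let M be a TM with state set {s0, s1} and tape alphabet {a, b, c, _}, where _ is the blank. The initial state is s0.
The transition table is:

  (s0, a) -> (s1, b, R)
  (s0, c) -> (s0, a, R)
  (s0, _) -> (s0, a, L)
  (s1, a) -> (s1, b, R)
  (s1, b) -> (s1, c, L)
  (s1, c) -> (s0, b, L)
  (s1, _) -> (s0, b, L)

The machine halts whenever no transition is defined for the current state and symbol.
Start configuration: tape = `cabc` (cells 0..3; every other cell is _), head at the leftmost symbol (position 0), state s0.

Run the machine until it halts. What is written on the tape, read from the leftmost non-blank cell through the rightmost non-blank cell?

state=s0 head=0 tape=[c]abc   (s0,c)→(s0,a,R)
state=s0 head=1 tape=a[a]bc   (s0,a)→(s1,b,R)
state=s1 head=2 tape=ab[b]c   (s1,b)→(s1,c,L)
state=s1 head=1 tape=a[b]cc   (s1,b)→(s1,c,L)
state=s1 head=0 tape=[a]ccc   (s1,a)→(s1,b,R)
state=s1 head=1 tape=b[c]cc   (s1,c)→(s0,b,L)
state=s0 head=0 tape=[b]bcc
The non-blank tape span at halt is bbcc.

bbcc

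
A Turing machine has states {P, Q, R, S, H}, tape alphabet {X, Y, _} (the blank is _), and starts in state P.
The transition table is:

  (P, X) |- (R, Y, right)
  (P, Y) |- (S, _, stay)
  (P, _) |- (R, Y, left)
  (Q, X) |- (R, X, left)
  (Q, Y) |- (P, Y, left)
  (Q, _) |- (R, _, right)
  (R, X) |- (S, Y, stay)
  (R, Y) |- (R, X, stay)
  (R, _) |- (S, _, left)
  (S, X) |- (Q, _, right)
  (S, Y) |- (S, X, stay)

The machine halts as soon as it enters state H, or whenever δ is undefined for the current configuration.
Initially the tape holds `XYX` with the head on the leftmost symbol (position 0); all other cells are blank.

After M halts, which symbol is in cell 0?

_

P | [X]YX__   read X → write Y, move right, go to R
R | Y[Y]X__   read Y → write X, move stay, go to R
R | Y[X]X__   read X → write Y, move stay, go to S
S | Y[Y]X__   read Y → write X, move stay, go to S
S | Y[X]X__   read X → write _, move right, go to Q
Q | Y_[X]__   read X → write X, move left, go to R
R | Y[_]X__   read _ → write _, move left, go to S
S | [Y]_X__   read Y → write X, move stay, go to S
S | [X]_X__   read X → write _, move right, go to Q
Q | _[_]X__   read _ → write _, move right, go to R
R | __[X]__   read X → write Y, move stay, go to S
S | __[Y]__   read Y → write X, move stay, go to S
S | __[X]__   read X → write _, move right, go to Q
Q | ___[_]_   read _ → write _, move right, go to R
R | ____[_]   read _ → write _, move left, go to S
S | ___[_]_
Cell 0 holds _ when M halts.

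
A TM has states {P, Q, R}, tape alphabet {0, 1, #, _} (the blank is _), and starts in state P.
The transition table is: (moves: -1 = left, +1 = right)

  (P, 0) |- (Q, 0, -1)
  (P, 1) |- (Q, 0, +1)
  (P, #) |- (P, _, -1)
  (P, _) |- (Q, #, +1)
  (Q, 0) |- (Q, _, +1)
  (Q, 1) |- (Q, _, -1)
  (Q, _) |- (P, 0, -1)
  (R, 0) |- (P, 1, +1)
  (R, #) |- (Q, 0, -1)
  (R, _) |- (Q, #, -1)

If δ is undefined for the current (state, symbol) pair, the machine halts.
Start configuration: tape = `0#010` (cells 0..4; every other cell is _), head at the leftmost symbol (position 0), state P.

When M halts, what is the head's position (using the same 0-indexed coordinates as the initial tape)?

1

P | __[0]#010   read 0 → write 0, move -1, go to Q
Q | _[_]0#010   read _ → write 0, move -1, go to P
P | [_]00#010   read _ → write #, move +1, go to Q
Q | #[0]0#010   read 0 → write _, move +1, go to Q
Q | #_[0]#010   read 0 → write _, move +1, go to Q
Q | #__[#]010
At halt the head is at cell 1.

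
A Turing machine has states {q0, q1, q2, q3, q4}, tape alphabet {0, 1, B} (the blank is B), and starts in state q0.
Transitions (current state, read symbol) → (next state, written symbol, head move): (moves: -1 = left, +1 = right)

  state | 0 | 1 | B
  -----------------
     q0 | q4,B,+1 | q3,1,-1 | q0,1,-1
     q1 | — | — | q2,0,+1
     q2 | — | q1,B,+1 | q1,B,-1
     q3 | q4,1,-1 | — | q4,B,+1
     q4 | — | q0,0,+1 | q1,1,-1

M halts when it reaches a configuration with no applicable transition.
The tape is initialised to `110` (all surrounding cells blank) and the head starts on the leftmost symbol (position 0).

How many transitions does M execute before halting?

8

state=q0 head=0 tape=BB[1]10   (q0,1)→(q3,1,-1)
state=q3 head=-1 tape=B[B]110   (q3,B)→(q4,B,+1)
state=q4 head=0 tape=BB[1]10   (q4,1)→(q0,0,+1)
state=q0 head=1 tape=BB0[1]0   (q0,1)→(q3,1,-1)
state=q3 head=0 tape=BB[0]10   (q3,0)→(q4,1,-1)
state=q4 head=-1 tape=B[B]110   (q4,B)→(q1,1,-1)
state=q1 head=-2 tape=[B]1110   (q1,B)→(q2,0,+1)
state=q2 head=-1 tape=0[1]110   (q2,1)→(q1,B,+1)
state=q1 head=0 tape=0B[1]10
M halts after 8 transitions.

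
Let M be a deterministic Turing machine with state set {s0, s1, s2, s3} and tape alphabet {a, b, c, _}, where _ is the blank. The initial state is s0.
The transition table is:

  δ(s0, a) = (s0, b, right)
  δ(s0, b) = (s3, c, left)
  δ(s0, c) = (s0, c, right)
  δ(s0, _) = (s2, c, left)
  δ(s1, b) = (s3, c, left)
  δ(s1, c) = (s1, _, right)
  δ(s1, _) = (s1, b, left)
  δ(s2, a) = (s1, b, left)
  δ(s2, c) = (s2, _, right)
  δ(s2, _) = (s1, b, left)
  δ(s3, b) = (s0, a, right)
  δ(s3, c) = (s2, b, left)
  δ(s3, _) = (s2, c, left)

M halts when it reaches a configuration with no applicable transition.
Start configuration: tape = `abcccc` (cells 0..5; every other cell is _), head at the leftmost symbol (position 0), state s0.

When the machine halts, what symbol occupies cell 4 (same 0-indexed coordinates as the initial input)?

s0 | [a]bcccc__   read a → write b, move right, go to s0
s0 | b[b]cccc__   read b → write c, move left, go to s3
s3 | [b]ccccc__   read b → write a, move right, go to s0
s0 | a[c]cccc__   read c → write c, move right, go to s0
s0 | ac[c]ccc__   read c → write c, move right, go to s0
s0 | acc[c]cc__   read c → write c, move right, go to s0
s0 | accc[c]c__   read c → write c, move right, go to s0
s0 | acccc[c]__   read c → write c, move right, go to s0
s0 | accccc[_]_   read _ → write c, move left, go to s2
s2 | acccc[c]c_   read c → write _, move right, go to s2
s2 | acccc_[c]_   read c → write _, move right, go to s2
s2 | acccc__[_]   read _ → write b, move left, go to s1
s1 | acccc_[_]b   read _ → write b, move left, go to s1
s1 | acccc[_]bb   read _ → write b, move left, go to s1
s1 | accc[c]bbb   read c → write _, move right, go to s1
s1 | accc_[b]bb   read b → write c, move left, go to s3
s3 | accc[_]cbb   read _ → write c, move left, go to s2
s2 | acc[c]ccbb   read c → write _, move right, go to s2
s2 | acc_[c]cbb   read c → write _, move right, go to s2
s2 | acc__[c]bb   read c → write _, move right, go to s2
s2 | acc___[b]b
Cell 4 holds _ when M halts.

_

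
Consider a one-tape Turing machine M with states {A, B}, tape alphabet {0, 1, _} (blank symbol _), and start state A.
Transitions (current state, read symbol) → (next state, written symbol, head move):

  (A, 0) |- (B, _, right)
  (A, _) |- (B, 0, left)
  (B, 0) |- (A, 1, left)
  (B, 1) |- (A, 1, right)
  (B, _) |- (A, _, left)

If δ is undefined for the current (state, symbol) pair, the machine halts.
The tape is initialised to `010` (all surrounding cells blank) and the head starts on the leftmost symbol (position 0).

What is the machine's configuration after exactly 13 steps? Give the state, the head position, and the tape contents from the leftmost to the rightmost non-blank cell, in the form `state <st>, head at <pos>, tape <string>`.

state B, head at 1, tape 10

A | [0]10_   read 0 → write _, move right, go to B
B | _[1]0_   read 1 → write 1, move right, go to A
A | _1[0]_   read 0 → write _, move right, go to B
B | _1_[_]   read _ → write _, move left, go to A
A | _1[_]_   read _ → write 0, move left, go to B
B | _[1]0_   read 1 → write 1, move right, go to A
A | _1[0]_   read 0 → write _, move right, go to B
B | _1_[_]   read _ → write _, move left, go to A
A | _1[_]_   read _ → write 0, move left, go to B
B | _[1]0_   read 1 → write 1, move right, go to A
A | _1[0]_   read 0 → write _, move right, go to B
B | _1_[_]   read _ → write _, move left, go to A
A | _1[_]_   read _ → write 0, move left, go to B
B | _[1]0_
After 13 steps: state B, head at 1, tape 10.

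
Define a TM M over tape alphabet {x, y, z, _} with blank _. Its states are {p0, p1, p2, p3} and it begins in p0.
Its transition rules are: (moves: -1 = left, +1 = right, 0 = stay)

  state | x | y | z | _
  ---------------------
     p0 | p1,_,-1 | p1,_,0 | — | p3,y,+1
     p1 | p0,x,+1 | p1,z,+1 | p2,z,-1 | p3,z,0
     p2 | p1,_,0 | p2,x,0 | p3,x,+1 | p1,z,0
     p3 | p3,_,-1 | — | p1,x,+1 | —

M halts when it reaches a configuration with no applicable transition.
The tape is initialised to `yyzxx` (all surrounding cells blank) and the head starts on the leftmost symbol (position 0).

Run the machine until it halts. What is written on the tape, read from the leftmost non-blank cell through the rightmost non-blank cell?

state=p0 head=0 tape=[y]yzxx_   (p0,y)→(p1,_,0)
state=p1 head=0 tape=[_]yzxx_   (p1,_)→(p3,z,0)
state=p3 head=0 tape=[z]yzxx_   (p3,z)→(p1,x,+1)
state=p1 head=1 tape=x[y]zxx_   (p1,y)→(p1,z,+1)
state=p1 head=2 tape=xz[z]xx_   (p1,z)→(p2,z,-1)
state=p2 head=1 tape=x[z]zxx_   (p2,z)→(p3,x,+1)
state=p3 head=2 tape=xx[z]xx_   (p3,z)→(p1,x,+1)
state=p1 head=3 tape=xxx[x]x_   (p1,x)→(p0,x,+1)
state=p0 head=4 tape=xxxx[x]_   (p0,x)→(p1,_,-1)
state=p1 head=3 tape=xxx[x]__   (p1,x)→(p0,x,+1)
state=p0 head=4 tape=xxxx[_]_   (p0,_)→(p3,y,+1)
state=p3 head=5 tape=xxxxy[_]
The non-blank tape span at halt is xxxxy.

xxxxy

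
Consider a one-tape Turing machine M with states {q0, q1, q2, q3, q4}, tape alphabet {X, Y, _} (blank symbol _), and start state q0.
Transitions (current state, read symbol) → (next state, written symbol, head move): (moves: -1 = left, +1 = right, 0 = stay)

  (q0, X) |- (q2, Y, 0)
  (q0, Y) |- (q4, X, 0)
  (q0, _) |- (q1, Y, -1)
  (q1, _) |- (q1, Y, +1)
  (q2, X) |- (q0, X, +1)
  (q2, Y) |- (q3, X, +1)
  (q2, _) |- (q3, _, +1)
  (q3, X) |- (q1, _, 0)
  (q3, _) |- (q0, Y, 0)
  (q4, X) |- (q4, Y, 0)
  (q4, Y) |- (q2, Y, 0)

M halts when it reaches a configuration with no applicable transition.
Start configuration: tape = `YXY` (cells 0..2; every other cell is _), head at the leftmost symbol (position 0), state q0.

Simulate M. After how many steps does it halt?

6

state=q0 head=0 tape=[Y]XY   (q0,Y)→(q4,X,0)
state=q4 head=0 tape=[X]XY   (q4,X)→(q4,Y,0)
state=q4 head=0 tape=[Y]XY   (q4,Y)→(q2,Y,0)
state=q2 head=0 tape=[Y]XY   (q2,Y)→(q3,X,+1)
state=q3 head=1 tape=X[X]Y   (q3,X)→(q1,_,0)
state=q1 head=1 tape=X[_]Y   (q1,_)→(q1,Y,+1)
state=q1 head=2 tape=XY[Y]
M halts after 6 transitions.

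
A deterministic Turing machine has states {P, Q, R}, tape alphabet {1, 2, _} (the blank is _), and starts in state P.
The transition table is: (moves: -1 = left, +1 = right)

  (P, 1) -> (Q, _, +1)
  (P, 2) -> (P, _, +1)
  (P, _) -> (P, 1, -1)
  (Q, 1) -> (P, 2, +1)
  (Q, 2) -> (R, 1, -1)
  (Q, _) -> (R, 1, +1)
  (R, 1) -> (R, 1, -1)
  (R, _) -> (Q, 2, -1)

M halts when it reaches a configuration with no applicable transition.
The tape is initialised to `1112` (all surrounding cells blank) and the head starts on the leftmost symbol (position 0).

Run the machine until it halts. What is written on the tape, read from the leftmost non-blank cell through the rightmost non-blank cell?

P | _[1]112   read 1 → write _, move +1, go to Q
Q | __[1]12   read 1 → write 2, move +1, go to P
P | __2[1]2   read 1 → write _, move +1, go to Q
Q | __2_[2]   read 2 → write 1, move -1, go to R
R | __2[_]1   read _ → write 2, move -1, go to Q
Q | __[2]21   read 2 → write 1, move -1, go to R
R | _[_]121   read _ → write 2, move -1, go to Q
Q | [_]2121   read _ → write 1, move +1, go to R
R | 1[2]121
The non-blank tape span at halt is 12121.

12121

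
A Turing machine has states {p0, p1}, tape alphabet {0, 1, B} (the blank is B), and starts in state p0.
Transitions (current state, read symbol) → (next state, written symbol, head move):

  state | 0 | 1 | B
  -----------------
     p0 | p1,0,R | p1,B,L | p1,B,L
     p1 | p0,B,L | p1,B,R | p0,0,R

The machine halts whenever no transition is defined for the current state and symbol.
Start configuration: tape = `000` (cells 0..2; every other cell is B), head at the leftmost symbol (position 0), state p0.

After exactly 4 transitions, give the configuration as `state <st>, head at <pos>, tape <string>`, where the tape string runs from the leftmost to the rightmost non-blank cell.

p0 | [0]00   read 0 → write 0, move R, go to p1
p1 | 0[0]0   read 0 → write B, move L, go to p0
p0 | [0]B0   read 0 → write 0, move R, go to p1
p1 | 0[B]0   read B → write 0, move R, go to p0
p0 | 00[0]
After 4 steps: state p0, head at 2, tape 000.

state p0, head at 2, tape 000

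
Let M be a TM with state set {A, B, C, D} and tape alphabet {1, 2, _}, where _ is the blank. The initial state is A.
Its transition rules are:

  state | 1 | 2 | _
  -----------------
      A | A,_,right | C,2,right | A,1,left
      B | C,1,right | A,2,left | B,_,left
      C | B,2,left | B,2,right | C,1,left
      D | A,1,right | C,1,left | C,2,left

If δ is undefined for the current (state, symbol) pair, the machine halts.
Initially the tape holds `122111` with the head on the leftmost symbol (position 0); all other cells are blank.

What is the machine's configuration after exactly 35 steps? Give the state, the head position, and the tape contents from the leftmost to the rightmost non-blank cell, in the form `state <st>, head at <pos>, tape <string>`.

state B, head at 7, tape 22_222221

state=A head=0 tape=[1]22111____   (A,1)→(A,_,right)
state=A head=1 tape=_[2]2111____   (A,2)→(C,2,right)
state=C head=2 tape=_2[2]111____   (C,2)→(B,2,right)
state=B head=3 tape=_22[1]11____   (B,1)→(C,1,right)
state=C head=4 tape=_221[1]1____   (C,1)→(B,2,left)
state=B head=3 tape=_22[1]21____   (B,1)→(C,1,right)
state=C head=4 tape=_221[2]1____   (C,2)→(B,2,right)
state=B head=5 tape=_2212[1]____   (B,1)→(C,1,right)
state=C head=6 tape=_22121[_]___   (C,_)→(C,1,left)
state=C head=5 tape=_2212[1]1___   (C,1)→(B,2,left)
state=B head=4 tape=_221[2]21___   (B,2)→(A,2,left)
state=A head=3 tape=_22[1]221___   (A,1)→(A,_,right)
state=A head=4 tape=_22_[2]21___   (A,2)→(C,2,right)
state=C head=5 tape=_22_2[2]1___   (C,2)→(B,2,right)
state=B head=6 tape=_22_22[1]___   (B,1)→(C,1,right)
state=C head=7 tape=_22_221[_]__   (C,_)→(C,1,left)
state=C head=6 tape=_22_22[1]1__   (C,1)→(B,2,left)
state=B head=5 tape=_22_2[2]21__   (B,2)→(A,2,left)
state=A head=4 tape=_22_[2]221__   (A,2)→(C,2,right)
state=C head=5 tape=_22_2[2]21__   (C,2)→(B,2,right)
state=B head=6 tape=_22_22[2]1__   (B,2)→(A,2,left)
state=A head=5 tape=_22_2[2]21__   (A,2)→(C,2,right)
state=C head=6 tape=_22_22[2]1__   (C,2)→(B,2,right)
state=B head=7 tape=_22_222[1]__   (B,1)→(C,1,right)
state=C head=8 tape=_22_2221[_]_   (C,_)→(C,1,left)
state=C head=7 tape=_22_222[1]1_   (C,1)→(B,2,left)
state=B head=6 tape=_22_22[2]21_   (B,2)→(A,2,left)
state=A head=5 tape=_22_2[2]221_   (A,2)→(C,2,right)
state=C head=6 tape=_22_22[2]21_   (C,2)→(B,2,right)
state=B head=7 tape=_22_222[2]1_   (B,2)→(A,2,left)
state=A head=6 tape=_22_22[2]21_   (A,2)→(C,2,right)
state=C head=7 tape=_22_222[2]1_   (C,2)→(B,2,right)
state=B head=8 tape=_22_2222[1]_   (B,1)→(C,1,right)
state=C head=9 tape=_22_22221[_]   (C,_)→(C,1,left)
state=C head=8 tape=_22_2222[1]1   (C,1)→(B,2,left)
state=B head=7 tape=_22_222[2]21
After 35 steps: state B, head at 7, tape 22_222221.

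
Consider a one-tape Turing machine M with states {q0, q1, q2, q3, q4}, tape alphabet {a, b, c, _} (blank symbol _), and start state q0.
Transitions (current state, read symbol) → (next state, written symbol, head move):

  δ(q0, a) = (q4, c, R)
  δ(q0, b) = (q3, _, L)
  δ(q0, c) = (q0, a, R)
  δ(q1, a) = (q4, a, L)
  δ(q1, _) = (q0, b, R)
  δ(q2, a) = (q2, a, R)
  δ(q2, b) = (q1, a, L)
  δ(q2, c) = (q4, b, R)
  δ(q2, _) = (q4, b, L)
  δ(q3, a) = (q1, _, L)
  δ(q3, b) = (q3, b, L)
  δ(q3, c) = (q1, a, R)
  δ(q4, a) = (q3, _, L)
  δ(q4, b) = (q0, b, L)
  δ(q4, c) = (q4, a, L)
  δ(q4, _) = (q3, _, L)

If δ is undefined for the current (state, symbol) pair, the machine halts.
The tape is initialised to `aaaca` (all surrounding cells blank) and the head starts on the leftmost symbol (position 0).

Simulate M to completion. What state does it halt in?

q0

q0 | _[a]aaca   read a → write c, move R, go to q4
q4 | _c[a]aca   read a → write _, move L, go to q3
q3 | _[c]_aca   read c → write a, move R, go to q1
q1 | _a[_]aca   read _ → write b, move R, go to q0
q0 | _ab[a]ca   read a → write c, move R, go to q4
q4 | _abc[c]a   read c → write a, move L, go to q4
q4 | _ab[c]aa   read c → write a, move L, go to q4
q4 | _a[b]aaa   read b → write b, move L, go to q0
q0 | _[a]baaa   read a → write c, move R, go to q4
q4 | _c[b]aaa   read b → write b, move L, go to q0
q0 | _[c]baaa   read c → write a, move R, go to q0
q0 | _a[b]aaa   read b → write _, move L, go to q3
q3 | _[a]_aaa   read a → write _, move L, go to q1
q1 | [_]__aaa   read _ → write b, move R, go to q0
q0 | b[_]_aaa
No transition is defined for (q0, _); M halts in state q0.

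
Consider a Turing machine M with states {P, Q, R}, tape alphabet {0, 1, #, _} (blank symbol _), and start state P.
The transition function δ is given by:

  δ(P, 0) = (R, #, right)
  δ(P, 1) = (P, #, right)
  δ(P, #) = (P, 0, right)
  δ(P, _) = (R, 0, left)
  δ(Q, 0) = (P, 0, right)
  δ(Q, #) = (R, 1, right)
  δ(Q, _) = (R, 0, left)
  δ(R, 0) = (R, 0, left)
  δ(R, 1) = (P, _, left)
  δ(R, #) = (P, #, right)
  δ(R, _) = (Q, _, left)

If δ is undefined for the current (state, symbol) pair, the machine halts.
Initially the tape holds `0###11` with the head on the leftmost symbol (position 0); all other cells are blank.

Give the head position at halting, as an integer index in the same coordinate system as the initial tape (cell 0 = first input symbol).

6

state=P head=0 tape=[0]###11__   (P,0)→(R,#,right)
state=R head=1 tape=#[#]##11__   (R,#)→(P,#,right)
state=P head=2 tape=##[#]#11__   (P,#)→(P,0,right)
state=P head=3 tape=##0[#]11__   (P,#)→(P,0,right)
state=P head=4 tape=##00[1]1__   (P,1)→(P,#,right)
state=P head=5 tape=##00#[1]__   (P,1)→(P,#,right)
state=P head=6 tape=##00##[_]_   (P,_)→(R,0,left)
state=R head=5 tape=##00#[#]0_   (R,#)→(P,#,right)
state=P head=6 tape=##00##[0]_   (P,0)→(R,#,right)
state=R head=7 tape=##00###[_]   (R,_)→(Q,_,left)
state=Q head=6 tape=##00##[#]_   (Q,#)→(R,1,right)
state=R head=7 tape=##00##1[_]   (R,_)→(Q,_,left)
state=Q head=6 tape=##00##[1]_
At halt the head is at cell 6.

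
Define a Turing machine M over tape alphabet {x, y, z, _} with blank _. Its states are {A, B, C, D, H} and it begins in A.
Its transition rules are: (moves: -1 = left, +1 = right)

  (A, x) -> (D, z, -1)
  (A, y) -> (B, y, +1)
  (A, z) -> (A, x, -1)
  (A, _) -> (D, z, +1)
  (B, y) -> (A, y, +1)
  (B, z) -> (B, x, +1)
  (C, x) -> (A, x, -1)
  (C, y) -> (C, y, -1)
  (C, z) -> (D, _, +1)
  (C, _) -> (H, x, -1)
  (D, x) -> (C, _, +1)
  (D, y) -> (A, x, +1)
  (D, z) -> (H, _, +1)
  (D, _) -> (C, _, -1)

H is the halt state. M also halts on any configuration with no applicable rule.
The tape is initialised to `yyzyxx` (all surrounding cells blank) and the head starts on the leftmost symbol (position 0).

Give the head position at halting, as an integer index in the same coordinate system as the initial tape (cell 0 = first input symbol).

A | [y]yzyxx   read y → write y, move +1, go to B
B | y[y]zyxx   read y → write y, move +1, go to A
A | yy[z]yxx   read z → write x, move -1, go to A
A | y[y]xyxx   read y → write y, move +1, go to B
B | yy[x]yxx
At halt the head is at cell 2.

2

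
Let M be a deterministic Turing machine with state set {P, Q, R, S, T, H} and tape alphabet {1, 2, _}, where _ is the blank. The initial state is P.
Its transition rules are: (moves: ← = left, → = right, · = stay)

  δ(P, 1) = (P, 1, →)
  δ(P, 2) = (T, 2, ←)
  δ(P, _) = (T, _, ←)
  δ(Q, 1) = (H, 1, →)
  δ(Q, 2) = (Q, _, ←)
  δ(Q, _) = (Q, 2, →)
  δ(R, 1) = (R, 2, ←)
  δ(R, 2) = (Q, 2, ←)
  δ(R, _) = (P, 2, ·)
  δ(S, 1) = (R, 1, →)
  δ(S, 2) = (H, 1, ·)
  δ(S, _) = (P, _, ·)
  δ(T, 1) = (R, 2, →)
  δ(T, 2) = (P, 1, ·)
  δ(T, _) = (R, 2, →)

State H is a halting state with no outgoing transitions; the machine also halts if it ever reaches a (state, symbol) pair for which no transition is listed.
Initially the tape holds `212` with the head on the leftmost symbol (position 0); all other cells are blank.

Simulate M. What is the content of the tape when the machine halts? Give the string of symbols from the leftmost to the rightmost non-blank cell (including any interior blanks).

P | ___[2]12   read 2 → write 2, move ←, go to T
T | __[_]212   read _ → write 2, move →, go to R
R | __2[2]12   read 2 → write 2, move ←, go to Q
Q | __[2]212   read 2 → write _, move ←, go to Q
Q | _[_]_212   read _ → write 2, move →, go to Q
Q | _2[_]212   read _ → write 2, move →, go to Q
Q | _22[2]12   read 2 → write _, move ←, go to Q
Q | _2[2]_12   read 2 → write _, move ←, go to Q
Q | _[2]__12   read 2 → write _, move ←, go to Q
Q | [_]___12   read _ → write 2, move →, go to Q
Q | 2[_]__12   read _ → write 2, move →, go to Q
Q | 22[_]_12   read _ → write 2, move →, go to Q
Q | 222[_]12   read _ → write 2, move →, go to Q
Q | 2222[1]2   read 1 → write 1, move →, go to H
H | 22221[2]
The non-blank tape span at halt is 222212.

222212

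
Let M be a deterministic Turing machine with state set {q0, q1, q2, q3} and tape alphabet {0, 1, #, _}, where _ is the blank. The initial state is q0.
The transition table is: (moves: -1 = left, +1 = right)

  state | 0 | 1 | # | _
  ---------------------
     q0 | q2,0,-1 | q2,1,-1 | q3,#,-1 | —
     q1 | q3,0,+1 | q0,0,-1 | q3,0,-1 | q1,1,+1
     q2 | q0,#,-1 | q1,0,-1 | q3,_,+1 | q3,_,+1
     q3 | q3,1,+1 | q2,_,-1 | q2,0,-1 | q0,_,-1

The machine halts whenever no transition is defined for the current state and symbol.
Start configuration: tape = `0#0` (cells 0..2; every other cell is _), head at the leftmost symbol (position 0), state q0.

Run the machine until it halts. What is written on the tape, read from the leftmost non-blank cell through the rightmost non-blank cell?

#1

q0 | __[0]#0_   read 0 → write 0, move -1, go to q2
q2 | _[_]0#0_   read _ → write _, move +1, go to q3
q3 | __[0]#0_   read 0 → write 1, move +1, go to q3
q3 | __1[#]0_   read # → write 0, move -1, go to q2
q2 | __[1]00_   read 1 → write 0, move -1, go to q1
q1 | _[_]000_   read _ → write 1, move +1, go to q1
q1 | _1[0]00_   read 0 → write 0, move +1, go to q3
q3 | _10[0]0_   read 0 → write 1, move +1, go to q3
q3 | _101[0]_   read 0 → write 1, move +1, go to q3
q3 | _1011[_]   read _ → write _, move -1, go to q0
q0 | _101[1]_   read 1 → write 1, move -1, go to q2
q2 | _10[1]1_   read 1 → write 0, move -1, go to q1
q1 | _1[0]01_   read 0 → write 0, move +1, go to q3
q3 | _10[0]1_   read 0 → write 1, move +1, go to q3
q3 | _101[1]_   read 1 → write _, move -1, go to q2
q2 | _10[1]__   read 1 → write 0, move -1, go to q1
q1 | _1[0]0__   read 0 → write 0, move +1, go to q3
q3 | _10[0]__   read 0 → write 1, move +1, go to q3
q3 | _101[_]_   read _ → write _, move -1, go to q0
q0 | _10[1]__   read 1 → write 1, move -1, go to q2
q2 | _1[0]1__   read 0 → write #, move -1, go to q0
q0 | _[1]#1__   read 1 → write 1, move -1, go to q2
q2 | [_]1#1__   read _ → write _, move +1, go to q3
q3 | _[1]#1__   read 1 → write _, move -1, go to q2
q2 | [_]_#1__   read _ → write _, move +1, go to q3
q3 | _[_]#1__   read _ → write _, move -1, go to q0
q0 | [_]_#1__
The non-blank tape span at halt is #1.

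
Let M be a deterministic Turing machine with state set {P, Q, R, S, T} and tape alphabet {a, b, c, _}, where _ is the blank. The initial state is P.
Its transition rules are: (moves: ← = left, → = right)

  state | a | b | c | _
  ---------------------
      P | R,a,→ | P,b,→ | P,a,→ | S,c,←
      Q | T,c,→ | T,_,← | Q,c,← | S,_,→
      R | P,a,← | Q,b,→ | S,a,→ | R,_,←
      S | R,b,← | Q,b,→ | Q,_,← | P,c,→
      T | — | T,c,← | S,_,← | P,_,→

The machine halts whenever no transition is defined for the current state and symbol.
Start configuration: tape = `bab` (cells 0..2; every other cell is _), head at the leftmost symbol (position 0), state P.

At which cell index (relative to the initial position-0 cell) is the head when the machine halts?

state=P head=0 tape=[b]ab____   (P,b)→(P,b,→)
state=P head=1 tape=b[a]b____   (P,a)→(R,a,→)
state=R head=2 tape=ba[b]____   (R,b)→(Q,b,→)
state=Q head=3 tape=bab[_]___   (Q,_)→(S,_,→)
state=S head=4 tape=bab_[_]__   (S,_)→(P,c,→)
state=P head=5 tape=bab_c[_]_   (P,_)→(S,c,←)
state=S head=4 tape=bab_[c]c_   (S,c)→(Q,_,←)
state=Q head=3 tape=bab[_]_c_   (Q,_)→(S,_,→)
state=S head=4 tape=bab_[_]c_   (S,_)→(P,c,→)
state=P head=5 tape=bab_c[c]_   (P,c)→(P,a,→)
state=P head=6 tape=bab_ca[_]   (P,_)→(S,c,←)
state=S head=5 tape=bab_c[a]c   (S,a)→(R,b,←)
state=R head=4 tape=bab_[c]bc   (R,c)→(S,a,→)
state=S head=5 tape=bab_a[b]c   (S,b)→(Q,b,→)
state=Q head=6 tape=bab_ab[c]   (Q,c)→(Q,c,←)
state=Q head=5 tape=bab_a[b]c   (Q,b)→(T,_,←)
state=T head=4 tape=bab_[a]_c
At halt the head is at cell 4.

4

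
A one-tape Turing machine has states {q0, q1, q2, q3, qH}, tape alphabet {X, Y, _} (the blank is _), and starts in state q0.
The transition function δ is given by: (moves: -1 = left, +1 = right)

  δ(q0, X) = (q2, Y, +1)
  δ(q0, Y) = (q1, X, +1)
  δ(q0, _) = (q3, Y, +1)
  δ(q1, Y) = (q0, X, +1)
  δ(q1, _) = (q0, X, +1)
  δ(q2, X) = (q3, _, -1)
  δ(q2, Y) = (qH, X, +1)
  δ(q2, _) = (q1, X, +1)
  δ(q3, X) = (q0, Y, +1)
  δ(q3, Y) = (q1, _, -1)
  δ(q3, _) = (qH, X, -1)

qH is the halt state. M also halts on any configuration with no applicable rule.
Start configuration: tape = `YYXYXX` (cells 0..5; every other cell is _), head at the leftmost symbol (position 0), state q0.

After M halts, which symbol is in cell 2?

q0 | [Y]YXYXX   read Y → write X, move +1, go to q1
q1 | X[Y]XYXX   read Y → write X, move +1, go to q0
q0 | XX[X]YXX   read X → write Y, move +1, go to q2
q2 | XXY[Y]XX   read Y → write X, move +1, go to qH
qH | XXYX[X]X
Cell 2 holds Y when M halts.

Y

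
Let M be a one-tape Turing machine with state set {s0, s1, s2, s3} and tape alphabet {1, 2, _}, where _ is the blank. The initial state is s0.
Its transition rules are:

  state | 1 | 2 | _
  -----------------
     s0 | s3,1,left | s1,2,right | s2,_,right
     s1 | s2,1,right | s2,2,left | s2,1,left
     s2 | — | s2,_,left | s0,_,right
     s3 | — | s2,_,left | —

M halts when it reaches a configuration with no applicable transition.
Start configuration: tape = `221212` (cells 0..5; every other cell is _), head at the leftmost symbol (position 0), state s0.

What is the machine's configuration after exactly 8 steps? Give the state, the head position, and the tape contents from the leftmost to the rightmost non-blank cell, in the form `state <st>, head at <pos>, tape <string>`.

state s2, head at 2, tape 1212

state=s0 head=0 tape=_[2]21212   (s0,2)→(s1,2,right)
state=s1 head=1 tape=_2[2]1212   (s1,2)→(s2,2,left)
state=s2 head=0 tape=_[2]21212   (s2,2)→(s2,_,left)
state=s2 head=-1 tape=[_]_21212   (s2,_)→(s0,_,right)
state=s0 head=0 tape=_[_]21212   (s0,_)→(s2,_,right)
state=s2 head=1 tape=__[2]1212   (s2,2)→(s2,_,left)
state=s2 head=0 tape=_[_]_1212   (s2,_)→(s0,_,right)
state=s0 head=1 tape=__[_]1212   (s0,_)→(s2,_,right)
state=s2 head=2 tape=___[1]212
After 8 steps: state s2, head at 2, tape 1212.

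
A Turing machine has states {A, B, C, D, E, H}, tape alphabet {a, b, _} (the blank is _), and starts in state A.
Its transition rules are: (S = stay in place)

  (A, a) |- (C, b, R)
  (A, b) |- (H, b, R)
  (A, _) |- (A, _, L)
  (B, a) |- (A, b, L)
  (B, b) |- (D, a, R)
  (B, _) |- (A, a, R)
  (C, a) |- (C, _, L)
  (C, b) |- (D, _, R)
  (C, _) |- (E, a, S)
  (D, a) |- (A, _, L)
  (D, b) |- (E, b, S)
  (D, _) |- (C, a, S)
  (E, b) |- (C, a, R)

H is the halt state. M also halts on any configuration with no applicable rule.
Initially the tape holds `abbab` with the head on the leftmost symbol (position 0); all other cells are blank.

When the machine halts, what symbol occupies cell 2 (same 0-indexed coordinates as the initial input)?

A | [a]bbab   read a → write b, move R, go to C
C | b[b]bab   read b → write _, move R, go to D
D | b_[b]ab   read b → write b, move S, go to E
E | b_[b]ab   read b → write a, move R, go to C
C | b_a[a]b   read a → write _, move L, go to C
C | b_[a]_b   read a → write _, move L, go to C
C | b[_]__b   read _ → write a, move S, go to E
E | b[a]__b
Cell 2 holds _ when M halts.

_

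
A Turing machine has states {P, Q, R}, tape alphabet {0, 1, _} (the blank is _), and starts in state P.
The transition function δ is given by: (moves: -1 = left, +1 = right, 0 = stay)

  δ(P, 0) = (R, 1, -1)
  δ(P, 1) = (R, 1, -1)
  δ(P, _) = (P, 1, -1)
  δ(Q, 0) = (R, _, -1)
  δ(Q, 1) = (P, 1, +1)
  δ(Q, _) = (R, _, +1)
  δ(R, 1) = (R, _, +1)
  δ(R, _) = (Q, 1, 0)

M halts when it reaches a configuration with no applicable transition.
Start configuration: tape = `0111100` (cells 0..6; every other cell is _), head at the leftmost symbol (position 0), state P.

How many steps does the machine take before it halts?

10

P | _[0]111100   read 0 → write 1, move -1, go to R
R | [_]1111100   read _ → write 1, move 0, go to Q
Q | [1]1111100   read 1 → write 1, move +1, go to P
P | 1[1]111100   read 1 → write 1, move -1, go to R
R | [1]1111100   read 1 → write _, move +1, go to R
R | _[1]111100   read 1 → write _, move +1, go to R
R | __[1]11100   read 1 → write _, move +1, go to R
R | ___[1]1100   read 1 → write _, move +1, go to R
R | ____[1]100   read 1 → write _, move +1, go to R
R | _____[1]00   read 1 → write _, move +1, go to R
R | ______[0]0
M halts after 10 transitions.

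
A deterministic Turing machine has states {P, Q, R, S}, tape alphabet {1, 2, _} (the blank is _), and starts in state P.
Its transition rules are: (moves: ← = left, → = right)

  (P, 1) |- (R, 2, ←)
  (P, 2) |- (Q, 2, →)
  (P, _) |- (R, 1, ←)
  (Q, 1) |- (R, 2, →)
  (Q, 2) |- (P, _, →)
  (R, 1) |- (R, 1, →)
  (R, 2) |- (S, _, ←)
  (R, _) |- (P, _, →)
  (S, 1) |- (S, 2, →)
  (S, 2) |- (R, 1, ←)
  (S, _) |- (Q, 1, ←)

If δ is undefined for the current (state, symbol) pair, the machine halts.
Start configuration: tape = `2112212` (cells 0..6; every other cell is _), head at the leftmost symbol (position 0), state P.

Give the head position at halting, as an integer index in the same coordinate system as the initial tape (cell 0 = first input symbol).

P | [2]112212__   read 2 → write 2, move →, go to Q
Q | 2[1]12212__   read 1 → write 2, move →, go to R
R | 22[1]2212__   read 1 → write 1, move →, go to R
R | 221[2]212__   read 2 → write _, move ←, go to S
S | 22[1]_212__   read 1 → write 2, move →, go to S
S | 222[_]212__   read _ → write 1, move ←, go to Q
Q | 22[2]1212__   read 2 → write _, move →, go to P
P | 22_[1]212__   read 1 → write 2, move ←, go to R
R | 22[_]2212__   read _ → write _, move →, go to P
P | 22_[2]212__   read 2 → write 2, move →, go to Q
Q | 22_2[2]12__   read 2 → write _, move →, go to P
P | 22_2_[1]2__   read 1 → write 2, move ←, go to R
R | 22_2[_]22__   read _ → write _, move →, go to P
P | 22_2_[2]2__   read 2 → write 2, move →, go to Q
Q | 22_2_2[2]__   read 2 → write _, move →, go to P
P | 22_2_2_[_]_   read _ → write 1, move ←, go to R
R | 22_2_2[_]1_   read _ → write _, move →, go to P
P | 22_2_2_[1]_   read 1 → write 2, move ←, go to R
R | 22_2_2[_]2_   read _ → write _, move →, go to P
P | 22_2_2_[2]_   read 2 → write 2, move →, go to Q
Q | 22_2_2_2[_]
At halt the head is at cell 8.

8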